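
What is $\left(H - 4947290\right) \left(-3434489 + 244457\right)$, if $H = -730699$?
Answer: $18112966605648$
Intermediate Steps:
$\left(H - 4947290\right) \left(-3434489 + 244457\right) = \left(-730699 - 4947290\right) \left(-3434489 + 244457\right) = \left(-5677989\right) \left(-3190032\right) = 18112966605648$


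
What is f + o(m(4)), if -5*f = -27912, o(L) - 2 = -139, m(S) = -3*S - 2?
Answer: 27227/5 ≈ 5445.4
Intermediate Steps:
m(S) = -2 - 3*S
o(L) = -137 (o(L) = 2 - 139 = -137)
f = 27912/5 (f = -⅕*(-27912) = 27912/5 ≈ 5582.4)
f + o(m(4)) = 27912/5 - 137 = 27227/5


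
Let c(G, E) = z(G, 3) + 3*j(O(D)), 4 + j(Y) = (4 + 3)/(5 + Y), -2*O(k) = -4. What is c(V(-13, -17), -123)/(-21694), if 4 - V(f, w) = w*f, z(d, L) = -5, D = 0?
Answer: 7/10847 ≈ 0.00064534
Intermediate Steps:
O(k) = 2 (O(k) = -1/2*(-4) = 2)
V(f, w) = 4 - f*w (V(f, w) = 4 - w*f = 4 - f*w)
j(Y) = -4 + 7/(5 + Y) (j(Y) = -4 + (4 + 3)/(5 + Y) = -4 + 7/(5 + Y))
c(G, E) = -14 (c(G, E) = -5 + 3*((-13 - 4*2)/(5 + 2)) = -5 + 3*((-13 - 8)/7) = -5 + 3*((1/7)*(-21)) = -5 + 3*(-3) = -5 - 9 = -14)
c(V(-13, -17), -123)/(-21694) = -14/(-21694) = -14*(-1/21694) = 7/10847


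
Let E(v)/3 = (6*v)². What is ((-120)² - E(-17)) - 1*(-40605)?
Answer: 23793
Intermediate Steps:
E(v) = 108*v² (E(v) = 3*(6*v)² = 3*(36*v²) = 108*v²)
((-120)² - E(-17)) - 1*(-40605) = ((-120)² - 108*(-17)²) - 1*(-40605) = (14400 - 108*289) + 40605 = (14400 - 1*31212) + 40605 = (14400 - 31212) + 40605 = -16812 + 40605 = 23793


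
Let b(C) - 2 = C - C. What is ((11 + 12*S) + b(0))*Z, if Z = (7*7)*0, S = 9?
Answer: 0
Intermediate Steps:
b(C) = 2 (b(C) = 2 + (C - C) = 2 + 0 = 2)
Z = 0 (Z = 49*0 = 0)
((11 + 12*S) + b(0))*Z = ((11 + 12*9) + 2)*0 = ((11 + 108) + 2)*0 = (119 + 2)*0 = 121*0 = 0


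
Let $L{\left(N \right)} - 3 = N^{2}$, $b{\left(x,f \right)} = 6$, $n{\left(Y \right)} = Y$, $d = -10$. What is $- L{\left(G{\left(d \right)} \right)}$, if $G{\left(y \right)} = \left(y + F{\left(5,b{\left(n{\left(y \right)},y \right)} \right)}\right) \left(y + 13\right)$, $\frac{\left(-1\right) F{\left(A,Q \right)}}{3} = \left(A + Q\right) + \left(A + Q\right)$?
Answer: $-51987$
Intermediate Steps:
$F{\left(A,Q \right)} = - 6 A - 6 Q$ ($F{\left(A,Q \right)} = - 3 \left(\left(A + Q\right) + \left(A + Q\right)\right) = - 3 \left(2 A + 2 Q\right) = - 6 A - 6 Q$)
$G{\left(y \right)} = \left(-66 + y\right) \left(13 + y\right)$ ($G{\left(y \right)} = \left(y - 66\right) \left(y + 13\right) = \left(y - 66\right) \left(13 + y\right) = \left(-66 + y\right) \left(13 + y\right)$)
$L{\left(N \right)} = 3 + N^{2}$
$- L{\left(G{\left(d \right)} \right)} = - (3 + \left(-858 + \left(-10\right)^{2} - -530\right)^{2}) = - (3 + \left(-858 + 100 + 530\right)^{2}) = - (3 + \left(-228\right)^{2}) = - (3 + 51984) = \left(-1\right) 51987 = -51987$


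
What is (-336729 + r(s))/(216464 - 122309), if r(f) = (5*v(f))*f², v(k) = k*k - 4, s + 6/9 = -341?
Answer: 5518848065576/7626555 ≈ 7.2364e+5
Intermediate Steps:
s = -1025/3 (s = -⅔ - 341 = -1025/3 ≈ -341.67)
v(k) = -4 + k² (v(k) = k² - 4 = -4 + k²)
r(f) = f²*(-20 + 5*f²) (r(f) = (5*(-4 + f²))*f² = (-20 + 5*f²)*f² = f²*(-20 + 5*f²))
(-336729 + r(s))/(216464 - 122309) = (-336729 + 5*(-1025/3)²*(-4 + (-1025/3)²))/(216464 - 122309) = (-336729 + 5*(1050625/9)*(-4 + 1050625/9))/94155 = (-336729 + 5*(1050625/9)*(1050589/9))*(1/94155) = (-336729 + 5518875340625/81)*(1/94155) = (5518848065576/81)*(1/94155) = 5518848065576/7626555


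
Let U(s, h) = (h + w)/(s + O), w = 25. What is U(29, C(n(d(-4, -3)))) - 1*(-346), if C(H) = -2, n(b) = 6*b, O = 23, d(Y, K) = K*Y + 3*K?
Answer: 18015/52 ≈ 346.44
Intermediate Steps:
d(Y, K) = 3*K + K*Y
U(s, h) = (25 + h)/(23 + s) (U(s, h) = (h + 25)/(s + 23) = (25 + h)/(23 + s))
U(29, C(n(d(-4, -3)))) - 1*(-346) = (25 - 2)/(23 + 29) - 1*(-346) = 23/52 + 346 = 18015/52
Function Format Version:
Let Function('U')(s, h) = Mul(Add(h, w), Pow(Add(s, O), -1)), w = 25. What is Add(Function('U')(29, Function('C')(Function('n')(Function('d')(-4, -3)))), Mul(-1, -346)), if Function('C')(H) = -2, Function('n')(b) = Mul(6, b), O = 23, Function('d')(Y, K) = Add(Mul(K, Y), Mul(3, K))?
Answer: Rational(18015, 52) ≈ 346.44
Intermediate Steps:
Function('d')(Y, K) = Add(Mul(3, K), Mul(K, Y))
Function('U')(s, h) = Mul(Pow(Add(23, s), -1), Add(25, h)) (Function('U')(s, h) = Mul(Add(h, 25), Pow(Add(s, 23), -1)) = Mul(Add(25, h), Pow(Add(23, s), -1)) = Mul(Pow(Add(23, s), -1), Add(25, h)))
Add(Function('U')(29, Function('C')(Function('n')(Function('d')(-4, -3)))), Mul(-1, -346)) = Add(Mul(Pow(Add(23, 29), -1), Add(25, -2)), Mul(-1, -346)) = Add(Mul(Pow(52, -1), 23), 346) = Add(Mul(Rational(1, 52), 23), 346) = Add(Rational(23, 52), 346) = Rational(18015, 52)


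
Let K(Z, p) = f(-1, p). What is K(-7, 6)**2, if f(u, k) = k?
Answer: 36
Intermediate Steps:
K(Z, p) = p
K(-7, 6)**2 = 6**2 = 36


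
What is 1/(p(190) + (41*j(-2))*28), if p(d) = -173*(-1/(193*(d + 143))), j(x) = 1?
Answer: 64269/73780985 ≈ 0.00087108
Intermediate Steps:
p(d) = -173/(-27599 - 193*d) (p(d) = -173*(-1/(193*(143 + d))) = -173/(-27599 - 193*d))
1/(p(190) + (41*j(-2))*28) = 1/(173/(193*(143 + 190)) + (41*1)*28) = 1/((173/193)/333 + 41*28) = 1/((173/193)*(1/333) + 1148) = 1/(173/64269 + 1148) = 1/(73780985/64269) = 64269/73780985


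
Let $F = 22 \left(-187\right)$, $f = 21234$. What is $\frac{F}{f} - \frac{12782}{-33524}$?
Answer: $\frac{33373813}{177962154} \approx 0.18753$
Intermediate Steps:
$F = -4114$
$\frac{F}{f} - \frac{12782}{-33524} = - \frac{4114}{21234} - \frac{12782}{-33524} = \left(-4114\right) \frac{1}{21234} - - \frac{6391}{16762} = - \frac{2057}{10617} + \frac{6391}{16762} = \frac{33373813}{177962154}$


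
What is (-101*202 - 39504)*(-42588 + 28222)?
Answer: 860609596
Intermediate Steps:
(-101*202 - 39504)*(-42588 + 28222) = (-20402 - 39504)*(-14366) = -59906*(-14366) = 860609596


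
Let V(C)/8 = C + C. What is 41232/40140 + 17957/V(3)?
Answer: 20077031/53520 ≈ 375.13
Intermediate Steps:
V(C) = 16*C (V(C) = 8*(C + C) = 8*(2*C) = 16*C)
41232/40140 + 17957/V(3) = 41232/40140 + 17957/((16*3)) = 41232*(1/40140) + 17957/48 = 3436/3345 + 17957*(1/48) = 3436/3345 + 17957/48 = 20077031/53520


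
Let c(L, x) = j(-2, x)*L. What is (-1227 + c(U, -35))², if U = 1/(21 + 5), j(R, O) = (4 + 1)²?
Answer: 1016143129/676 ≈ 1.5032e+6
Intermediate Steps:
j(R, O) = 25 (j(R, O) = 5² = 25)
U = 1/26 ≈ 0.038462
c(L, x) = 25*L
(-1227 + c(U, -35))² = (-1227 + 25*(1/26))² = (-1227 + 25/26)² = (-31877/26)² = 1016143129/676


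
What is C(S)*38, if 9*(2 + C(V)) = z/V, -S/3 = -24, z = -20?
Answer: -6251/81 ≈ -77.173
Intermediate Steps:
S = 72 (S = -3*(-24) = 72)
C(V) = -2 - 20/(9*V) (C(V) = -2 + (-20/V)/9 = -2 - 20/(9*V))
C(S)*38 = (-2 - 20/9/72)*38 = (-2 - 20/9*1/72)*38 = (-2 - 5/162)*38 = -329/162*38 = -6251/81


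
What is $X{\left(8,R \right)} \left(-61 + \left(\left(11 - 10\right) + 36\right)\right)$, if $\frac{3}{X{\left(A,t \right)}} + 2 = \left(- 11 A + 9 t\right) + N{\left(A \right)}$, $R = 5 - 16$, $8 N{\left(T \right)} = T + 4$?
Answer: $\frac{48}{125} \approx 0.384$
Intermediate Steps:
$N{\left(T \right)} = \frac{1}{2} + \frac{T}{8}$ ($N{\left(T \right)} = \frac{T + 4}{8} = \frac{4 + T}{8} = \frac{1}{2} + \frac{T}{8}$)
$R = -11$ ($R = 5 - 16 = -11$)
$X{\left(A,t \right)} = \frac{3}{- \frac{3}{2} + 9 t - \frac{87 A}{8}}$ ($X{\left(A,t \right)} = \frac{3}{-2 - \left(- \frac{1}{2} - 9 t + \frac{87 A}{8}\right)} = \frac{3}{-2 + \left(\frac{1}{2} + 9 t - \frac{87 A}{8}\right)} = \frac{3}{- \frac{3}{2} + 9 t - \frac{87 A}{8}}$)
$X{\left(8,R \right)} \left(-61 + \left(\left(11 - 10\right) + 36\right)\right) = \frac{8}{-4 - 232 + 24 \left(-11\right)} \left(-61 + \left(\left(11 - 10\right) + 36\right)\right) = \frac{8}{-4 - 232 - 264} \left(-61 + \left(1 + 36\right)\right) = \frac{8}{-500} \left(-61 + 37\right) = 8 \left(- \frac{1}{500}\right) \left(-24\right) = \left(- \frac{2}{125}\right) \left(-24\right) = \frac{48}{125}$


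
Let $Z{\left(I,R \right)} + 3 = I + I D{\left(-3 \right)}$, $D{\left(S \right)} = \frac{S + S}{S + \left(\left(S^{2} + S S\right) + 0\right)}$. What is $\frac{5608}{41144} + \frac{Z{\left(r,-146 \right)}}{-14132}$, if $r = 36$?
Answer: $\frac{49054361}{363404380} \approx 0.13499$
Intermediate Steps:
$D{\left(S \right)} = \frac{2 S}{S + 2 S^{2}}$ ($D{\left(S \right)} = \frac{2 S}{S + \left(\left(S^{2} + S^{2}\right) + 0\right)} = \frac{2 S}{S + \left(2 S^{2} + 0\right)} = \frac{2 S}{S + 2 S^{2}}$)
$Z{\left(I,R \right)} = -3 + \frac{3 I}{5}$ ($Z{\left(I,R \right)} = -3 + \left(I + I \frac{2}{1 + 2 \left(-3\right)}\right) = -3 + \left(I + I \frac{2}{1 - 6}\right) = -3 + \left(I + I \frac{2}{-5}\right) = -3 + \left(I + I 2 \left(- \frac{1}{5}\right)\right) = -3 + \left(I + I \left(- \frac{2}{5}\right)\right) = -3 + \left(I - \frac{2 I}{5}\right) = -3 + \frac{3 I}{5}$)
$\frac{5608}{41144} + \frac{Z{\left(r,-146 \right)}}{-14132} = \frac{5608}{41144} + \frac{-3 + \frac{3}{5} \cdot 36}{-14132} = 5608 \cdot \frac{1}{41144} + \left(-3 + \frac{108}{5}\right) \left(- \frac{1}{14132}\right) = \frac{701}{5143} + \frac{93}{5} \left(- \frac{1}{14132}\right) = \frac{701}{5143} - \frac{93}{70660} = \frac{49054361}{363404380}$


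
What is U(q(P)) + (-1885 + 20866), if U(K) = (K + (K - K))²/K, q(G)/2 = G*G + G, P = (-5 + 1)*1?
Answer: 19005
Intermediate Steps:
P = -4 (P = -4*1 = -4)
q(G) = 2*G + 2*G² (q(G) = 2*(G*G + G) = 2*(G² + G) = 2*(G + G²) = 2*G + 2*G²)
U(K) = K (U(K) = (K + 0)²/K = K²/K = K)
U(q(P)) + (-1885 + 20866) = 2*(-4)*(1 - 4) + (-1885 + 20866) = 2*(-4)*(-3) + 18981 = 24 + 18981 = 19005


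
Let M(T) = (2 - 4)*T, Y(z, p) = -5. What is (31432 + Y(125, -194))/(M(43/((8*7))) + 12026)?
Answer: 879956/336685 ≈ 2.6136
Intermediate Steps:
M(T) = -2*T
(31432 + Y(125, -194))/(M(43/((8*7))) + 12026) = (31432 - 5)/(-86/(8*7) + 12026) = 31427/(-86/56 + 12026) = 31427/(-2*43/56 + 12026) = 31427/(-43/28 + 12026) = 31427/(336685/28) = 31427*(28/336685) = 879956/336685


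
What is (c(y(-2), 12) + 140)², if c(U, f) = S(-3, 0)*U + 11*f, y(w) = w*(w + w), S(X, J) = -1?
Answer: 69696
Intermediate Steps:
y(w) = 2*w² (y(w) = w*(2*w) = 2*w²)
c(U, f) = -U + 11*f
(c(y(-2), 12) + 140)² = ((-2*(-2)² + 11*12) + 140)² = ((-2*4 + 132) + 140)² = ((-1*8 + 132) + 140)² = ((-8 + 132) + 140)² = (124 + 140)² = 264² = 69696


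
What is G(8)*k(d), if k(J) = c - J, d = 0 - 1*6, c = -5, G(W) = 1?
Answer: 1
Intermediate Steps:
d = -6 (d = 0 - 6 = -6)
k(J) = -5 - J
G(8)*k(d) = 1*(-5 - 1*(-6)) = 1*(-5 + 6) = 1*1 = 1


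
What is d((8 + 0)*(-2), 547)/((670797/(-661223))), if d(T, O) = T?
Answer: 10579568/670797 ≈ 15.772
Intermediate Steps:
d((8 + 0)*(-2), 547)/((670797/(-661223))) = ((8 + 0)*(-2))/((670797/(-661223))) = (8*(-2))/((670797*(-1/661223))) = -16/(-670797/661223) = -16*(-661223/670797) = 10579568/670797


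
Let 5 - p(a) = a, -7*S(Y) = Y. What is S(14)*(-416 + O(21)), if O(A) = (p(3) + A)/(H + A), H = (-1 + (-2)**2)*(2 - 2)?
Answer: 17426/21 ≈ 829.81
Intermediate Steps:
H = 0 (H = (-1 + 4)*0 = 3*0 = 0)
S(Y) = -Y/7
p(a) = 5 - a
O(A) = (2 + A)/A (O(A) = ((5 - 1*3) + A)/(0 + A) = ((5 - 3) + A)/A = (2 + A)/A)
S(14)*(-416 + O(21)) = (-1/7*14)*(-416 + (2 + 21)/21) = -2*(-416 + (1/21)*23) = -2*(-416 + 23/21) = -2*(-8713/21) = 17426/21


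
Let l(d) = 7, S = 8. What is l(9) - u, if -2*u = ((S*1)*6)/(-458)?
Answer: 1591/229 ≈ 6.9476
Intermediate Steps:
u = 12/229 (u = -(8*1)*6/(2*(-458)) = -8*6*(-1)/(2*458) = -24*(-1)/458 = -1/2*(-24/229) = 12/229 ≈ 0.052402)
l(9) - u = 7 - 1*12/229 = 7 - 12/229 = 1591/229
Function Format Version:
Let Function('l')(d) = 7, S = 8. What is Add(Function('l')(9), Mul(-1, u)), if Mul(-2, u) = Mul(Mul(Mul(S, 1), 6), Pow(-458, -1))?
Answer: Rational(1591, 229) ≈ 6.9476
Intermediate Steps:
u = Rational(12, 229) (u = Mul(Rational(-1, 2), Mul(Mul(Mul(8, 1), 6), Pow(-458, -1))) = Mul(Rational(-1, 2), Mul(Mul(8, 6), Rational(-1, 458))) = Mul(Rational(-1, 2), Mul(48, Rational(-1, 458))) = Mul(Rational(-1, 2), Rational(-24, 229)) = Rational(12, 229) ≈ 0.052402)
Add(Function('l')(9), Mul(-1, u)) = Add(7, Mul(-1, Rational(12, 229))) = Add(7, Rational(-12, 229)) = Rational(1591, 229)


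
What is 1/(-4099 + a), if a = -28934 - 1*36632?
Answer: -1/69665 ≈ -1.4354e-5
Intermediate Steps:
a = -65566 (a = -28934 - 36632 = -65566)
1/(-4099 + a) = 1/(-4099 - 65566) = 1/(-69665) = -1/69665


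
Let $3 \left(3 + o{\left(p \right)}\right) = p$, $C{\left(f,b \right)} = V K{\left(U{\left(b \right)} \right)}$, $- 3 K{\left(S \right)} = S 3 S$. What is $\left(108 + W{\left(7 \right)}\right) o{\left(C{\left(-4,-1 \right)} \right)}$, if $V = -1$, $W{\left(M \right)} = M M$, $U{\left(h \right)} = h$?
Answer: $- \frac{1256}{3} \approx -418.67$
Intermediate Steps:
$W{\left(M \right)} = M^{2}$
$K{\left(S \right)} = - S^{2}$ ($K{\left(S \right)} = - \frac{S 3 S}{3} = - \frac{3 S S}{3} = - \frac{3 S^{2}}{3} = - S^{2}$)
$C{\left(f,b \right)} = b^{2}$ ($C{\left(f,b \right)} = - \left(-1\right) b^{2} = b^{2}$)
$o{\left(p \right)} = -3 + \frac{p}{3}$
$\left(108 + W{\left(7 \right)}\right) o{\left(C{\left(-4,-1 \right)} \right)} = \left(108 + 7^{2}\right) \left(-3 + \frac{\left(-1\right)^{2}}{3}\right) = \left(108 + 49\right) \left(-3 + \frac{1}{3} \cdot 1\right) = 157 \left(-3 + \frac{1}{3}\right) = 157 \left(- \frac{8}{3}\right) = - \frac{1256}{3}$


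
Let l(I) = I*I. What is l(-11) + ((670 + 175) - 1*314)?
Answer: 652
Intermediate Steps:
l(I) = I**2
l(-11) + ((670 + 175) - 1*314) = (-11)**2 + ((670 + 175) - 1*314) = 121 + (845 - 314) = 121 + 531 = 652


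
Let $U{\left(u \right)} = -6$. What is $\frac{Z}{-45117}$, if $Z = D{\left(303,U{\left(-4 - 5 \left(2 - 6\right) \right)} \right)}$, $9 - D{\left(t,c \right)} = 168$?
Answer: $\frac{53}{15039} \approx 0.0035242$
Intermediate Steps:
$D{\left(t,c \right)} = -159$ ($D{\left(t,c \right)} = 9 - 168 = -159$)
$Z = -159$
$\frac{Z}{-45117} = - \frac{159}{-45117} = \left(-159\right) \left(- \frac{1}{45117}\right) = \frac{53}{15039}$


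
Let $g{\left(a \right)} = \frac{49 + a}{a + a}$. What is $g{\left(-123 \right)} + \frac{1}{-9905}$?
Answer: $\frac{366362}{1218315} \approx 0.30071$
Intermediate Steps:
$g{\left(a \right)} = \frac{49 + a}{2 a}$
$g{\left(-123 \right)} + \frac{1}{-9905} = \frac{49 - 123}{2 \left(-123\right)} + \frac{1}{-9905} = \frac{1}{2} \left(- \frac{1}{123}\right) \left(-74\right) - \frac{1}{9905} = \frac{37}{123} - \frac{1}{9905} = \frac{366362}{1218315}$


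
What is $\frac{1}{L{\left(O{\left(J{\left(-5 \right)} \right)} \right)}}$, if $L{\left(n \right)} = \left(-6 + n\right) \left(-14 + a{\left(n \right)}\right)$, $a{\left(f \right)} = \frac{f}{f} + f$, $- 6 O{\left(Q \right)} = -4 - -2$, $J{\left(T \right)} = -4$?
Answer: $\frac{9}{646} \approx 0.013932$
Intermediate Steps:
$O{\left(Q \right)} = \frac{1}{3}$ ($O{\left(Q \right)} = - \frac{-4 - -2}{6} = - \frac{-4 + 2}{6} = \left(- \frac{1}{6}\right) \left(-2\right) = \frac{1}{3}$)
$a{\left(f \right)} = 1 + f$
$L{\left(n \right)} = \left(-13 + n\right) \left(-6 + n\right)$ ($L{\left(n \right)} = \left(-6 + n\right) \left(-14 + \left(1 + n\right)\right) = \left(-6 + n\right) \left(-13 + n\right) = \left(-13 + n\right) \left(-6 + n\right)$)
$\frac{1}{L{\left(O{\left(J{\left(-5 \right)} \right)} \right)}} = \frac{1}{78 + \left(\frac{1}{3}\right)^{2} - \frac{19}{3}} = \frac{1}{78 + \frac{1}{9} - \frac{19}{3}} = \frac{1}{\frac{646}{9}} = \frac{9}{646}$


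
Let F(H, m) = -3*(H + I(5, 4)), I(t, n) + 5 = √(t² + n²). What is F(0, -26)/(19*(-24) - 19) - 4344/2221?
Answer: -419343/210995 + 3*√41/475 ≈ -1.9470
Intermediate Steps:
I(t, n) = -5 + √(n² + t²) (I(t, n) = -5 + √(t² + n²) = -5 + √(n² + t²))
F(H, m) = 15 - 3*H - 3*√41 (F(H, m) = -3*(H + (-5 + √(4² + 5²))) = -3*(H + (-5 + √(16 + 25))) = -3*(H + (-5 + √41)) = -3*(-5 + H + √41) = 15 - 3*H - 3*√41)
F(0, -26)/(19*(-24) - 19) - 4344/2221 = (15 - 3*0 - 3*√41)/(19*(-24) - 19) - 4344/2221 = (15 + 0 - 3*√41)/(-456 - 19) - 4344*1/2221 = (15 - 3*√41)/(-475) - 4344/2221 = (15 - 3*√41)*(-1/475) - 4344/2221 = (-3/95 + 3*√41/475) - 4344/2221 = -419343/210995 + 3*√41/475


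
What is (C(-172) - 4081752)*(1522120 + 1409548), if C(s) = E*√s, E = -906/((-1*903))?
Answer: -11966341722336 + 1770727472*I*√43/301 ≈ -1.1966e+13 + 3.8576e+7*I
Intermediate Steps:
E = 302/301 (E = -906/(-903) = -906*(-1/903) = 302/301 ≈ 1.0033)
C(s) = 302*√s/301
(C(-172) - 4081752)*(1522120 + 1409548) = (302*√(-172)/301 - 4081752)*(1522120 + 1409548) = (302*(2*I*√43)/301 - 4081752)*2931668 = (604*I*√43/301 - 4081752)*2931668 = (-4081752 + 604*I*√43/301)*2931668 = -11966341722336 + 1770727472*I*√43/301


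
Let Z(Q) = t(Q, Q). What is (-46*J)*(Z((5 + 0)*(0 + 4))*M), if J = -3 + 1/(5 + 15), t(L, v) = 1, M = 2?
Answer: 1357/5 ≈ 271.40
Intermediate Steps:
Z(Q) = 1
J = -59/20 (J = -3 + 1/20 = -59/20 ≈ -2.9500)
(-46*J)*(Z((5 + 0)*(0 + 4))*M) = (-46*(-59/20))*(1*2) = (1357/10)*2 = 1357/5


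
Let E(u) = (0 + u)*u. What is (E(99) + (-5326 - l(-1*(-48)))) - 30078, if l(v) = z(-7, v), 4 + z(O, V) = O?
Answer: -25592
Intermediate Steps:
z(O, V) = -4 + O
l(v) = -11 (l(v) = -4 - 7 = -11)
E(u) = u**2 (E(u) = u*u = u**2)
(E(99) + (-5326 - l(-1*(-48)))) - 30078 = (99**2 + (-5326 - 1*(-11))) - 30078 = (9801 + (-5326 + 11)) - 30078 = (9801 - 5315) - 30078 = 4486 - 30078 = -25592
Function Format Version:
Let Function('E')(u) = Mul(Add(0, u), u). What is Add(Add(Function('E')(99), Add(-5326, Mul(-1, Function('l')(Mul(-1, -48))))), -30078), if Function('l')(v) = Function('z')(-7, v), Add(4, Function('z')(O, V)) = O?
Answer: -25592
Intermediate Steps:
Function('z')(O, V) = Add(-4, O)
Function('l')(v) = -11 (Function('l')(v) = Add(-4, -7) = -11)
Function('E')(u) = Pow(u, 2) (Function('E')(u) = Mul(u, u) = Pow(u, 2))
Add(Add(Function('E')(99), Add(-5326, Mul(-1, Function('l')(Mul(-1, -48))))), -30078) = Add(Add(Pow(99, 2), Add(-5326, Mul(-1, -11))), -30078) = Add(Add(9801, Add(-5326, 11)), -30078) = Add(Add(9801, -5315), -30078) = Add(4486, -30078) = -25592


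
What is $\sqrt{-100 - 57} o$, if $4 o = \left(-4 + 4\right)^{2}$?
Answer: $0$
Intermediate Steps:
$o = 0$ ($o = \frac{\left(-4 + 4\right)^{2}}{4} = \frac{0^{2}}{4} = \frac{1}{4} \cdot 0 = 0$)
$\sqrt{-100 - 57} o = \sqrt{-100 - 57} \cdot 0 = \sqrt{-157} \cdot 0 = i \sqrt{157} \cdot 0 = 0$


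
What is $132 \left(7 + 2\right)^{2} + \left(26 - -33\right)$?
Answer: $10751$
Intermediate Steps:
$132 \left(7 + 2\right)^{2} + \left(26 - -33\right) = 132 \cdot 9^{2} + \left(26 + 33\right) = 132 \cdot 81 + 59 = 10692 + 59 = 10751$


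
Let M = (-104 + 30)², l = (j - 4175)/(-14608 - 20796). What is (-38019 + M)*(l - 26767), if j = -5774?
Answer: 30839338771017/35404 ≈ 8.7107e+8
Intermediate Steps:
l = 9949/35404 (l = (-5774 - 4175)/(-14608 - 20796) = -9949/(-35404) = -9949*(-1/35404) = 9949/35404 ≈ 0.28101)
M = 5476 (M = (-74)² = 5476)
(-38019 + M)*(l - 26767) = (-38019 + 5476)*(9949/35404 - 26767) = -32543*(-947648919/35404) = 30839338771017/35404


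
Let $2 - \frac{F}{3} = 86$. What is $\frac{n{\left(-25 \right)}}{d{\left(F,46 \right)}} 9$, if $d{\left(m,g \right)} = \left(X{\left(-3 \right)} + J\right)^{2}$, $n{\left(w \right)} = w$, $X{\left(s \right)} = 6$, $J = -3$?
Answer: $-25$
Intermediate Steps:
$F = -252$ ($F = 6 - 258 = -252$)
$d{\left(m,g \right)} = 9$ ($d{\left(m,g \right)} = \left(6 - 3\right)^{2} = 3^{2} = 9$)
$\frac{n{\left(-25 \right)}}{d{\left(F,46 \right)}} 9 = - \frac{25}{9} \cdot 9 = \left(-25\right) \frac{1}{9} \cdot 9 = \left(- \frac{25}{9}\right) 9 = -25$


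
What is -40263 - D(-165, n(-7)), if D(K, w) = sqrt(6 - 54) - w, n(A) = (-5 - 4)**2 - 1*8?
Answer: -40190 - 4*I*sqrt(3) ≈ -40190.0 - 6.9282*I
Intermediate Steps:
n(A) = 73 (n(A) = (-9)**2 - 8 = 81 - 8 = 73)
D(K, w) = -w + 4*I*sqrt(3) (D(K, w) = sqrt(-48) - w = 4*I*sqrt(3) - w = -w + 4*I*sqrt(3))
-40263 - D(-165, n(-7)) = -40263 - (-1*73 + 4*I*sqrt(3)) = -40263 - (-73 + 4*I*sqrt(3)) = -40263 + (73 - 4*I*sqrt(3)) = -40190 - 4*I*sqrt(3)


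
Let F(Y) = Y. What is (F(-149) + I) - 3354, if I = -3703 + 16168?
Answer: 8962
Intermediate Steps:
I = 12465
(F(-149) + I) - 3354 = (-149 + 12465) - 3354 = 12316 - 3354 = 8962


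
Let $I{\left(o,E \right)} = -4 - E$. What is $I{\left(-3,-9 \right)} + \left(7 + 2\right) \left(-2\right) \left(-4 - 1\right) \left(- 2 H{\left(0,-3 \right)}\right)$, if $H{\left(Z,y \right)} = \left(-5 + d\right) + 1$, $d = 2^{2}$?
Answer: $5$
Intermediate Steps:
$d = 4$
$H{\left(Z,y \right)} = 0$ ($H{\left(Z,y \right)} = \left(-5 + 4\right) + 1 = -1 + 1 = 0$)
$I{\left(-3,-9 \right)} + \left(7 + 2\right) \left(-2\right) \left(-4 - 1\right) \left(- 2 H{\left(0,-3 \right)}\right) = \left(-4 - -9\right) + \left(7 + 2\right) \left(-2\right) \left(-4 - 1\right) \left(\left(-2\right) 0\right) = \left(-4 + 9\right) + 9 \left(-2\right) \left(\left(-5\right) 0\right) = 5 - 0 = 5 + 0 = 5$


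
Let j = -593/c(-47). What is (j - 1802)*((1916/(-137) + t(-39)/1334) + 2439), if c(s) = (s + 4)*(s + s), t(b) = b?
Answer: -3228285762276575/738707836 ≈ -4.3702e+6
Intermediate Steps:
c(s) = 2*s*(4 + s) (c(s) = (4 + s)*(2*s) = 2*s*(4 + s))
j = -593/4042 (j = -593*(-1/(94*(4 - 47))) = -593/(2*(-47)*(-43)) = -593/4042 ≈ -0.14671)
(j - 1802)*((1916/(-137) + t(-39)/1334) + 2439) = (-593/4042 - 1802)*((1916/(-137) - 39/1334) + 2439) = -7284277*((1916*(-1/137) - 39*1/1334) + 2439)/4042 = -7284277*((-1916/137 - 39/1334) + 2439)/4042 = -7284277*(-2561287/182758 + 2439)/4042 = -7284277/4042*443185475/182758 = -3228285762276575/738707836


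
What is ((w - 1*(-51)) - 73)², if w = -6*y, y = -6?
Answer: 196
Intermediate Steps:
w = 36 (w = -6*(-6) = 36)
((w - 1*(-51)) - 73)² = ((36 - 1*(-51)) - 73)² = ((36 + 51) - 73)² = (87 - 73)² = 14² = 196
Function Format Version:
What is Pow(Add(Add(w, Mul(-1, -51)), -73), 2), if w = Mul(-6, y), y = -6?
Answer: 196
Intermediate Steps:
w = 36 (w = Mul(-6, -6) = 36)
Pow(Add(Add(w, Mul(-1, -51)), -73), 2) = Pow(Add(Add(36, Mul(-1, -51)), -73), 2) = Pow(Add(Add(36, 51), -73), 2) = Pow(Add(87, -73), 2) = Pow(14, 2) = 196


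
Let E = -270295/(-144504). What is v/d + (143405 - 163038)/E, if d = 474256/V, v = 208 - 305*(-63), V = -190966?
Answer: -1174023289095251/64094512760 ≈ -18317.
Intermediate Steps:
E = 270295/144504 (E = -270295*(-1/144504) = 270295/144504 ≈ 1.8705)
v = 19423 (v = 208 + 19215 = 19423)
d = -237128/95483 (d = 474256/(-190966) = 474256*(-1/190966) = -237128/95483 ≈ -2.4835)
v/d + (143405 - 163038)/E = 19423/(-237128/95483) + (143405 - 163038)/(270295/144504) = 19423*(-95483/237128) - 19633*144504/270295 = -1854566309/237128 - 2837047032/270295 = -1174023289095251/64094512760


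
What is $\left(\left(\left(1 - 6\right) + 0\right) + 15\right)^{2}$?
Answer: $100$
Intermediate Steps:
$\left(\left(\left(1 - 6\right) + 0\right) + 15\right)^{2} = \left(\left(-5 + 0\right) + 15\right)^{2} = \left(-5 + 15\right)^{2} = 10^{2} = 100$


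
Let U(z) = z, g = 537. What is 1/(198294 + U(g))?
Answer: 1/198831 ≈ 5.0294e-6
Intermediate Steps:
1/(198294 + U(g)) = 1/(198294 + 537) = 1/198831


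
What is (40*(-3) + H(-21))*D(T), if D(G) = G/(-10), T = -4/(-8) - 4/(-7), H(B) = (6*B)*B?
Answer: -3789/14 ≈ -270.64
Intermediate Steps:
H(B) = 6*B²
T = 15/14 (T = -4*(-⅛) - 4*(-⅐) = ½ + 4/7 = 15/14 ≈ 1.0714)
D(G) = -G/10 (D(G) = G*(-⅒) = -G/10)
(40*(-3) + H(-21))*D(T) = (40*(-3) + 6*(-21)²)*(-⅒*15/14) = (-120 + 6*441)*(-3/28) = (-120 + 2646)*(-3/28) = 2526*(-3/28) = -3789/14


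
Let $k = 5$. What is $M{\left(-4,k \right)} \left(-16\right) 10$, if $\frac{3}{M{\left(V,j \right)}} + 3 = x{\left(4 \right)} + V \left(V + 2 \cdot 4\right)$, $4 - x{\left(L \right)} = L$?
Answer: $\frac{480}{19} \approx 25.263$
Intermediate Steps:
$x{\left(L \right)} = 4 - L$
$M{\left(V,j \right)} = \frac{3}{-3 + V \left(8 + V\right)}$ ($M{\left(V,j \right)} = \frac{3}{-3 + \left(\left(4 - 4\right) + V \left(V + 2 \cdot 4\right)\right)} = \frac{3}{-3 + \left(\left(4 - 4\right) + V \left(V + 8\right)\right)} = \frac{3}{-3 + \left(0 + V \left(8 + V\right)\right)} = \frac{3}{-3 + V \left(8 + V\right)}$)
$M{\left(-4,k \right)} \left(-16\right) 10 = \frac{3}{-3 + \left(-4\right)^{2} + 8 \left(-4\right)} \left(-16\right) 10 = \frac{3}{-3 + 16 - 32} \left(-16\right) 10 = \frac{3}{-19} \left(-16\right) 10 = 3 \left(- \frac{1}{19}\right) \left(-16\right) 10 = \left(- \frac{3}{19}\right) \left(-16\right) 10 = \frac{48}{19} \cdot 10 = \frac{480}{19}$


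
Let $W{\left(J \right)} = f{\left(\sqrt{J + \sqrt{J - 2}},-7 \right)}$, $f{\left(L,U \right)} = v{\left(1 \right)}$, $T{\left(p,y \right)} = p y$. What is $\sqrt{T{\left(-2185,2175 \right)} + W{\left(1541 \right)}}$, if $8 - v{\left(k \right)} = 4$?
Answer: $i \sqrt{4752371} \approx 2180.0 i$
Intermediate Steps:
$v{\left(k \right)} = 4$ ($v{\left(k \right)} = 8 - 4 = 4$)
$f{\left(L,U \right)} = 4$
$W{\left(J \right)} = 4$
$\sqrt{T{\left(-2185,2175 \right)} + W{\left(1541 \right)}} = \sqrt{\left(-2185\right) 2175 + 4} = \sqrt{-4752375 + 4} = \sqrt{-4752371} = i \sqrt{4752371}$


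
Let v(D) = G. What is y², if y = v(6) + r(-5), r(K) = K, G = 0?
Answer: 25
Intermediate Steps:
v(D) = 0
y = -5 (y = 0 - 5 = -5)
y² = (-5)² = 25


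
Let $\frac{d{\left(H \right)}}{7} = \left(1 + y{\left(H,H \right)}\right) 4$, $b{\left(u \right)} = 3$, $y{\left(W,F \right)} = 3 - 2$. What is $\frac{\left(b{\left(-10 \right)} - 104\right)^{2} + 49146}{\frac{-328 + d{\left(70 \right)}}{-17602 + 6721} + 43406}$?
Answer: $\frac{645754707}{472300958} \approx 1.3673$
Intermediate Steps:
$y{\left(W,F \right)} = 1$ ($y{\left(W,F \right)} = 3 - 2 = 1$)
$d{\left(H \right)} = 56$ ($d{\left(H \right)} = 7 \left(1 + 1\right) 4 = 7 \cdot 2 \cdot 4 = 7 \cdot 8 = 56$)
$\frac{\left(b{\left(-10 \right)} - 104\right)^{2} + 49146}{\frac{-328 + d{\left(70 \right)}}{-17602 + 6721} + 43406} = \frac{\left(3 - 104\right)^{2} + 49146}{\frac{-328 + 56}{-17602 + 6721} + 43406} = \frac{\left(-101\right)^{2} + 49146}{- \frac{272}{-10881} + 43406} = \frac{10201 + 49146}{\left(-272\right) \left(- \frac{1}{10881}\right) + 43406} = \frac{59347}{\frac{272}{10881} + 43406} = \frac{59347}{\frac{472300958}{10881}} = 59347 \cdot \frac{10881}{472300958} = \frac{645754707}{472300958}$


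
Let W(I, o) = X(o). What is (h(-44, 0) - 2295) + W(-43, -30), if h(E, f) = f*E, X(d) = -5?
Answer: -2300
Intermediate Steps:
W(I, o) = -5
h(E, f) = E*f
(h(-44, 0) - 2295) + W(-43, -30) = (-44*0 - 2295) - 5 = (0 - 2295) - 5 = -2295 - 5 = -2300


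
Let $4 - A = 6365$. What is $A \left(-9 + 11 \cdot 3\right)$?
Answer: $-152664$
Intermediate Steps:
$A = -6361$ ($A = 4 - 6365 = -6361$)
$A \left(-9 + 11 \cdot 3\right) = - 6361 \left(-9 + 11 \cdot 3\right) = - 6361 \left(-9 + 33\right) = \left(-6361\right) 24 = -152664$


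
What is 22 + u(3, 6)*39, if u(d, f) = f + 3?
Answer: 373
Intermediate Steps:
u(d, f) = 3 + f
22 + u(3, 6)*39 = 22 + (3 + 6)*39 = 22 + 9*39 = 22 + 351 = 373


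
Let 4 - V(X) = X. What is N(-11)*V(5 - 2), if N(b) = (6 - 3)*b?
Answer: -33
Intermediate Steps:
N(b) = 3*b
V(X) = 4 - X
N(-11)*V(5 - 2) = (3*(-11))*(4 - (5 - 2)) = -33*(4 - 1*3) = -33*(4 - 3) = -33*1 = -33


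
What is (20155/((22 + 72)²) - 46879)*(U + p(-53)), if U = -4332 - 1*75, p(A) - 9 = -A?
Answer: 1799710683705/8836 ≈ 2.0368e+8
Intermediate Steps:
p(A) = 9 - A
U = -4407 (U = -4332 - 75 = -4407)
(20155/((22 + 72)²) - 46879)*(U + p(-53)) = (20155/((22 + 72)²) - 46879)*(-4407 + (9 - 1*(-53))) = (20155/(94²) - 46879)*(-4407 + (9 + 53)) = (20155/8836 - 46879)*(-4407 + 62) = (20155*(1/8836) - 46879)*(-4345) = (20155/8836 - 46879)*(-4345) = -414202689/8836*(-4345) = 1799710683705/8836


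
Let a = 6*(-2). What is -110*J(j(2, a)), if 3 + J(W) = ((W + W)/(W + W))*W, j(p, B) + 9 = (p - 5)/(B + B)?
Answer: 5225/4 ≈ 1306.3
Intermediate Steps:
a = -12
j(p, B) = -9 + (-5 + p)/(2*B) (j(p, B) = -9 + (p - 5)/(B + B) = -9 + (-5 + p)/((2*B)) = -9 + (-5 + p)*(1/(2*B)) = -9 + (-5 + p)/(2*B))
J(W) = -3 + W (J(W) = -3 + ((W + W)/(W + W))*W = -3 + ((2*W)/((2*W)))*W = -3 + ((2*W)*(1/(2*W)))*W = -3 + 1*W = -3 + W)
-110*J(j(2, a)) = -110*(-3 + (½)*(-5 + 2 - 18*(-12))/(-12)) = -110*(-3 + (½)*(-1/12)*(-5 + 2 + 216)) = -110*(-3 + (½)*(-1/12)*213) = -110*(-3 - 71/8) = -110*(-95/8) = 5225/4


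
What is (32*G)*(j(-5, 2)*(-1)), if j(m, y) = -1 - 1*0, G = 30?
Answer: 960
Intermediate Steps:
j(m, y) = -1 (j(m, y) = -1 + 0 = -1)
(32*G)*(j(-5, 2)*(-1)) = (32*30)*(-1*(-1)) = 960*1 = 960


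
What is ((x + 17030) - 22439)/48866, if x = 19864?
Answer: 14455/48866 ≈ 0.29581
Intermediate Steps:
((x + 17030) - 22439)/48866 = ((19864 + 17030) - 22439)/48866 = (36894 - 22439)*(1/48866) = 14455*(1/48866) = 14455/48866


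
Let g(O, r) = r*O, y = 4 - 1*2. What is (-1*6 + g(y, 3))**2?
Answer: 0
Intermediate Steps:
y = 2 (y = 4 - 2 = 2)
g(O, r) = O*r
(-1*6 + g(y, 3))**2 = (-1*6 + 2*3)**2 = (-6 + 6)**2 = 0**2 = 0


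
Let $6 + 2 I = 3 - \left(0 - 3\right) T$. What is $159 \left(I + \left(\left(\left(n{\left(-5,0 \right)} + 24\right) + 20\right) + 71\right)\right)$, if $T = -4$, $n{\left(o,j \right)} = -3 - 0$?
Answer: $\frac{33231}{2} \approx 16616.0$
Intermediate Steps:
$n{\left(o,j \right)} = -3$ ($n{\left(o,j \right)} = -3 + 0 = -3$)
$I = - \frac{15}{2}$ ($I = -3 + \frac{3 - \left(0 - 3\right) \left(-4\right)}{2} = -3 + \frac{3 - \left(-3\right) \left(-4\right)}{2} = -3 + \frac{3 - 12}{2} = -3 + \frac{1}{2} \left(-9\right) = -3 - \frac{9}{2} = - \frac{15}{2} \approx -7.5$)
$159 \left(I + \left(\left(\left(n{\left(-5,0 \right)} + 24\right) + 20\right) + 71\right)\right) = 159 \left(- \frac{15}{2} + \left(\left(\left(-3 + 24\right) + 20\right) + 71\right)\right) = 159 \left(- \frac{15}{2} + \left(\left(21 + 20\right) + 71\right)\right) = 159 \left(- \frac{15}{2} + \left(41 + 71\right)\right) = 159 \left(- \frac{15}{2} + 112\right) = 159 \cdot \frac{209}{2} = \frac{33231}{2}$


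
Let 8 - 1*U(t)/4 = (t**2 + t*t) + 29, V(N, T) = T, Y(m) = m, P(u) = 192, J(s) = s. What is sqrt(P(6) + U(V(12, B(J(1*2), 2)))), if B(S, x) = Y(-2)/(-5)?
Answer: 2*sqrt(667)/5 ≈ 10.331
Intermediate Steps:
B(S, x) = 2/5 (B(S, x) = -2/(-5) = -2*(-1/5) = 2/5)
U(t) = -84 - 8*t**2 (U(t) = 32 - 4*((t**2 + t*t) + 29) = 32 - 4*((t**2 + t**2) + 29) = 32 - 4*(2*t**2 + 29) = 32 - 4*(29 + 2*t**2) = 32 + (-116 - 8*t**2) = -84 - 8*t**2)
sqrt(P(6) + U(V(12, B(J(1*2), 2)))) = sqrt(192 + (-84 - 8*(2/5)**2)) = sqrt(192 + (-84 - 8*4/25)) = sqrt(192 + (-84 - 32/25)) = sqrt(192 - 2132/25) = sqrt(2668/25) = 2*sqrt(667)/5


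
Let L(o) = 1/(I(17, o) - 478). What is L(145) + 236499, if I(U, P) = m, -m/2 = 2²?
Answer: 114938513/486 ≈ 2.3650e+5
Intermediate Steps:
m = -8 (m = -2*2² = -2*4 = -8)
I(U, P) = -8
L(o) = -1/486 (L(o) = 1/(-8 - 478) = 1/(-486) = -1/486)
L(145) + 236499 = -1/486 + 236499 = 114938513/486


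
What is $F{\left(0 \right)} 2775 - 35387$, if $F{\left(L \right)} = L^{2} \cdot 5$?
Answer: $-35387$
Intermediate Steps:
$F{\left(L \right)} = 5 L^{2}$
$F{\left(0 \right)} 2775 - 35387 = 5 \cdot 0^{2} \cdot 2775 - 35387 = 5 \cdot 0 \cdot 2775 - 35387 = 0 \cdot 2775 - 35387 = 0 - 35387 = -35387$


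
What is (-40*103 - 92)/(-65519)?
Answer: 4212/65519 ≈ 0.064287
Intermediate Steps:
(-40*103 - 92)/(-65519) = (-4120 - 92)*(-1/65519) = -4212*(-1/65519) = 4212/65519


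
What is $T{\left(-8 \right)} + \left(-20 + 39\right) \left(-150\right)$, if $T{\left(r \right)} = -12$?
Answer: $-2862$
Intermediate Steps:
$T{\left(-8 \right)} + \left(-20 + 39\right) \left(-150\right) = -12 + \left(-20 + 39\right) \left(-150\right) = -12 + 19 \left(-150\right) = -12 - 2850 = -2862$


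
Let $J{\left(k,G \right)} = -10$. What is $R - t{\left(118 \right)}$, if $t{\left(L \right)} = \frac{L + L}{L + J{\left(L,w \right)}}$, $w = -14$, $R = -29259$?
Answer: $- \frac{790052}{27} \approx -29261.0$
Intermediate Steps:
$t{\left(L \right)} = \frac{2 L}{-10 + L}$ ($t{\left(L \right)} = \frac{L + L}{L - 10} = \frac{2 L}{-10 + L}$)
$R - t{\left(118 \right)} = -29259 - 2 \cdot 118 \frac{1}{-10 + 118} = -29259 - 2 \cdot 118 \cdot \frac{1}{108} = -29259 - \frac{59}{27} = - \frac{790052}{27}$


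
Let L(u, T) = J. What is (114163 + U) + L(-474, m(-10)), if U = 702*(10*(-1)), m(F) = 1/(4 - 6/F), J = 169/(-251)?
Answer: 26892724/251 ≈ 1.0714e+5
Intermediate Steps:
J = -169/251 (J = 169*(-1/251) = -169/251 ≈ -0.67331)
L(u, T) = -169/251
U = -7020 (U = 702*(-10) = -7020)
(114163 + U) + L(-474, m(-10)) = (114163 - 7020) - 169/251 = 107143 - 169/251 = 26892724/251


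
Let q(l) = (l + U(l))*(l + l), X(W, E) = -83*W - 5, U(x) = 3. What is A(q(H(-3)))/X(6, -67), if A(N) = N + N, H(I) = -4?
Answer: -16/503 ≈ -0.031809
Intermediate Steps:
X(W, E) = -5 - 83*W
q(l) = 2*l*(3 + l) (q(l) = (l + 3)*(l + l) = (3 + l)*(2*l) = 2*l*(3 + l))
A(N) = 2*N
A(q(H(-3)))/X(6, -67) = (2*(2*(-4)*(3 - 4)))/(-5 - 83*6) = (2*(2*(-4)*(-1)))/(-5 - 498) = (2*8)/(-503) = 16*(-1/503) = -16/503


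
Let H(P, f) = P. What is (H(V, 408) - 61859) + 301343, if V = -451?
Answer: 239033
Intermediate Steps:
(H(V, 408) - 61859) + 301343 = (-451 - 61859) + 301343 = -62310 + 301343 = 239033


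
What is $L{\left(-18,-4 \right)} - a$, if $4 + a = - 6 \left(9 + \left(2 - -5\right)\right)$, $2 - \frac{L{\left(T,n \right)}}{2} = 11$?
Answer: $82$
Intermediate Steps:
$L{\left(T,n \right)} = -18$ ($L{\left(T,n \right)} = 4 - 22 = -18$)
$a = -100$ ($a = -4 - 6 \left(9 + \left(2 - -5\right)\right) = -4 - 6 \left(9 + \left(2 + 5\right)\right) = -4 - 6 \left(9 + 7\right) = -4 - 96 = -100$)
$L{\left(-18,-4 \right)} - a = -18 - -100 = -18 + 100 = 82$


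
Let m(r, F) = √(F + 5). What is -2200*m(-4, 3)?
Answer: -4400*√2 ≈ -6222.5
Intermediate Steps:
m(r, F) = √(5 + F)
-2200*m(-4, 3) = -2200*√(5 + 3) = -4400*√2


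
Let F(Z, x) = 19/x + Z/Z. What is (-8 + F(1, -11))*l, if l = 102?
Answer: -9792/11 ≈ -890.18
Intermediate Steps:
F(Z, x) = 1 + 19/x (F(Z, x) = 19/x + 1 = 1 + 19/x)
(-8 + F(1, -11))*l = (-8 + (19 - 11)/(-11))*102 = (-8 - 1/11*8)*102 = (-8 - 8/11)*102 = -96/11*102 = -9792/11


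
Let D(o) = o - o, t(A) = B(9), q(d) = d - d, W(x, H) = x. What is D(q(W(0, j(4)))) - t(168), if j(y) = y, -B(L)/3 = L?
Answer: 27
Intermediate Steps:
B(L) = -3*L
q(d) = 0
t(A) = -27 (t(A) = -3*9 = -27)
D(o) = 0
D(q(W(0, j(4)))) - t(168) = 0 - 1*(-27) = 0 + 27 = 27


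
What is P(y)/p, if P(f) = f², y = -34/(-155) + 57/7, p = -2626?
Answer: -82319329/3091392850 ≈ -0.026629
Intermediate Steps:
y = 9073/1085 (y = -34*(-1/155) + 57*(⅐) = 34/155 + 57/7 = 9073/1085 ≈ 8.3622)
P(y)/p = (9073/1085)²/(-2626) = (82319329/1177225)*(-1/2626) = -82319329/3091392850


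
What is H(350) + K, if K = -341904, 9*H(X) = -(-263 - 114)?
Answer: -3076759/9 ≈ -3.4186e+5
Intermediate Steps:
H(X) = 377/9 (H(X) = (-(-263 - 114))/9 = (-1*(-377))/9 = (1/9)*377 = 377/9)
H(350) + K = 377/9 - 341904 = -3076759/9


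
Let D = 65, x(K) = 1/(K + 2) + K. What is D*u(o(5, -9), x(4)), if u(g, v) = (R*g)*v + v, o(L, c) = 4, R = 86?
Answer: 186875/2 ≈ 93438.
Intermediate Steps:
x(K) = K + 1/(2 + K) (x(K) = 1/(2 + K) + K = K + 1/(2 + K))
u(g, v) = v + 86*g*v (u(g, v) = (86*g)*v + v = 86*g*v + v = v + 86*g*v)
D*u(o(5, -9), x(4)) = 65*(((1 + 4² + 2*4)/(2 + 4))*(1 + 86*4)) = 65*(((1 + 16 + 8)/6)*(1 + 344)) = 65*(((⅙)*25)*345) = 65*((25/6)*345) = 65*(2875/2) = 186875/2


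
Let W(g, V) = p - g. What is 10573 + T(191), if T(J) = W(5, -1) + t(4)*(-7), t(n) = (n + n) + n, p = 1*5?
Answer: 10489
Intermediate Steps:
p = 5
t(n) = 3*n (t(n) = 2*n + n = 3*n)
W(g, V) = 5 - g
T(J) = -84 (T(J) = (5 - 1*5) + (3*4)*(-7) = (5 - 5) + 12*(-7) = 0 - 84 = -84)
10573 + T(191) = 10573 - 84 = 10489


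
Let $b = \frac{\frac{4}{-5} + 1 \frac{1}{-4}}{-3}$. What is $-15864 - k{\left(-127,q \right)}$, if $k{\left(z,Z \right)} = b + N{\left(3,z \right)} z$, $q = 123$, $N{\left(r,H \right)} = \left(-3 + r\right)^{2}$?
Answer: $- \frac{317287}{20} \approx -15864.0$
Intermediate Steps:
$b = \frac{7}{20}$ ($b = \left(4 \left(- \frac{1}{5}\right) + 1 \left(- \frac{1}{4}\right)\right) \left(- \frac{1}{3}\right) = \left(- \frac{4}{5} - \frac{1}{4}\right) \left(- \frac{1}{3}\right) = \left(- \frac{21}{20}\right) \left(- \frac{1}{3}\right) = \frac{7}{20} \approx 0.35$)
$k{\left(z,Z \right)} = \frac{7}{20}$ ($k{\left(z,Z \right)} = \frac{7}{20} + \left(-3 + 3\right)^{2} z = \frac{7}{20} + 0^{2} z = \frac{7}{20} + 0 z = \frac{7}{20} + 0 = \frac{7}{20}$)
$-15864 - k{\left(-127,q \right)} = -15864 - \frac{7}{20} = - \frac{317287}{20}$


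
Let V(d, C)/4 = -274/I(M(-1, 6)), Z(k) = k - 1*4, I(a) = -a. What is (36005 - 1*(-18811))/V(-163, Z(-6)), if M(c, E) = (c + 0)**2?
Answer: 6852/137 ≈ 50.015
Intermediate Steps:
M(c, E) = c**2
Z(k) = -4 + k (Z(k) = k - 4 = -4 + k)
V(d, C) = 1096 (V(d, C) = 4*(-274/((-1*(-1)**2))) = 4*(-274/((-1*1))) = 4*(-274/(-1)) = 4*(-274*(-1)) = 4*274 = 1096)
(36005 - 1*(-18811))/V(-163, Z(-6)) = (36005 - 1*(-18811))/1096 = (36005 + 18811)*(1/1096) = 54816*(1/1096) = 6852/137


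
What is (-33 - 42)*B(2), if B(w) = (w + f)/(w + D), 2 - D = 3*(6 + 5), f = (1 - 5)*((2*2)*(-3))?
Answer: 3750/29 ≈ 129.31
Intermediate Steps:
f = 48 (f = -16*(-3) = -4*(-12) = 48)
D = -31 (D = 2 - 3*(6 + 5) = 2 - 3*11 = 2 - 1*33 = 2 - 33 = -31)
B(w) = (48 + w)/(-31 + w) (B(w) = (w + 48)/(w - 31) = (48 + w)/(-31 + w))
(-33 - 42)*B(2) = (-33 - 42)*((48 + 2)/(-31 + 2)) = -75*50/(-29) = -(-75)*50/29 = -75*(-50/29) = 3750/29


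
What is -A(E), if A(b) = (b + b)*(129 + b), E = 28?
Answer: -8792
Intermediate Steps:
A(b) = 2*b*(129 + b) (A(b) = (2*b)*(129 + b) = 2*b*(129 + b))
-A(E) = -2*28*(129 + 28) = -2*28*157 = -1*8792 = -8792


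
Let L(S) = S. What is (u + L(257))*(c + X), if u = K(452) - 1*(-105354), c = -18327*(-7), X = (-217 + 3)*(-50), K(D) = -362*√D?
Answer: 14678767279 - 100628036*√113 ≈ 1.3609e+10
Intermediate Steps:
X = 10700 (X = -214*(-50) = 10700)
c = 128289
u = 105354 - 724*√113 (u = -724*√113 - 1*(-105354) = -724*√113 + 105354 = 105354 - 724*√113 ≈ 97658.)
(u + L(257))*(c + X) = ((105354 - 724*√113) + 257)*(128289 + 10700) = (105611 - 724*√113)*138989 = 14678767279 - 100628036*√113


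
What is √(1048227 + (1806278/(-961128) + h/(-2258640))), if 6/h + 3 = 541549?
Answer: √485170382256968893182616389744445585/680330370806940 ≈ 1023.8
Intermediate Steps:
h = 3/270773 (h = 6/(-3 + 541549) = 6/541546 = 6*(1/541546) = 3/270773 ≈ 1.1079e-5)
√(1048227 + (1806278/(-961128) + h/(-2258640))) = √(1048227 + (1806278/(-961128) + (3/270773)/(-2258640))) = √(1048227 + (1806278*(-1/961128) + (3/270773)*(-1/2258640))) = √(1048227 + (-903139/480564 - 1/203859576240)) = √(1048227 - 15342794485524827/8163964449683280) = √(8557672620403670019733/8163964449683280) = √485170382256968893182616389744445585/680330370806940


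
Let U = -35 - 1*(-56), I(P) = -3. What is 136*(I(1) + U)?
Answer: 2448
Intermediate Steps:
U = 21 (U = -35 + 56 = 21)
136*(I(1) + U) = 136*(-3 + 21) = 136*18 = 2448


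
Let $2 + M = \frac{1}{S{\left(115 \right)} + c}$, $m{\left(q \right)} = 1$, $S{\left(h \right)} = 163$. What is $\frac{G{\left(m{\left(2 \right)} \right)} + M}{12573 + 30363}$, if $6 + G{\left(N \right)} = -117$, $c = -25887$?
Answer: $- \frac{3215501}{1104485664} \approx -0.0029113$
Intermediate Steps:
$G{\left(N \right)} = -123$ ($G{\left(N \right)} = -6 - 117 = -123$)
$M = - \frac{51449}{25724}$ ($M = -2 + \frac{1}{163 - 25887} = -2 + \frac{1}{-25724} = -2 - \frac{1}{25724} = - \frac{51449}{25724} \approx -2.0$)
$\frac{G{\left(m{\left(2 \right)} \right)} + M}{12573 + 30363} = \frac{-123 - \frac{51449}{25724}}{12573 + 30363} = - \frac{3215501}{25724 \cdot 42936} = \left(- \frac{3215501}{25724}\right) \frac{1}{42936} = - \frac{3215501}{1104485664}$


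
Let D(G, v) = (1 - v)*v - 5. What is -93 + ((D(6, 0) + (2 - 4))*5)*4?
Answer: -233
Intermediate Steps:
D(G, v) = -5 + v*(1 - v) (D(G, v) = v*(1 - v) - 5 = -5 + v*(1 - v))
-93 + ((D(6, 0) + (2 - 4))*5)*4 = -93 + (((-5 + 0 - 1*0**2) + (2 - 4))*5)*4 = -93 + (((-5 + 0 - 1*0) - 2)*5)*4 = -93 + (((-5 + 0 + 0) - 2)*5)*4 = -93 + ((-5 - 2)*5)*4 = -93 - 7*5*4 = -93 - 35*4 = -93 - 140 = -233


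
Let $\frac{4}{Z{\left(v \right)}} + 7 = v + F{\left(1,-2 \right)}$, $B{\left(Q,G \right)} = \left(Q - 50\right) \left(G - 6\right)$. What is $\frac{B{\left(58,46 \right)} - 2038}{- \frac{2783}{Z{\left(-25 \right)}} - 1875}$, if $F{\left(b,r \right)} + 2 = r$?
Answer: $- \frac{859}{11586} \approx -0.074141$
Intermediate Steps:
$F{\left(b,r \right)} = -2 + r$
$B{\left(Q,G \right)} = \left(-50 + Q\right) \left(-6 + G\right)$
$Z{\left(v \right)} = \frac{4}{-11 + v}$ ($Z{\left(v \right)} = \frac{4}{-7 + \left(v - 4\right)} = \frac{4}{-7 + \left(-4 + v\right)} = \frac{4}{-11 + v}$)
$\frac{B{\left(58,46 \right)} - 2038}{- \frac{2783}{Z{\left(-25 \right)}} - 1875} = \frac{\left(300 - 2300 - 348 + 46 \cdot 58\right) - 2038}{- \frac{2783}{4 \frac{1}{-11 - 25}} - 1875} = \frac{\left(300 - 2300 - 348 + 2668\right) - 2038}{- \frac{2783}{4 \frac{1}{-36}} - 1875} = \frac{320 - 2038}{- \frac{2783}{4 \left(- \frac{1}{36}\right)} - 1875} = - \frac{1718}{- \frac{2783}{- \frac{1}{9}} - 1875} = - \frac{1718}{\left(-2783\right) \left(-9\right) - 1875} = - \frac{1718}{25047 - 1875} = - \frac{1718}{23172} = \left(-1718\right) \frac{1}{23172} = - \frac{859}{11586}$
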